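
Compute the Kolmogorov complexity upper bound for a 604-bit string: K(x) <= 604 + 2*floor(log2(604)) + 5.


floor(log2(604)) = 9
2 * 9 = 18
K(x) <= 604 + 18 + 5 = 627

627


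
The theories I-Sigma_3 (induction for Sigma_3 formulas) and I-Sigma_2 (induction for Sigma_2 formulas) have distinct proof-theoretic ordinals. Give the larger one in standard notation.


Proof-theoretic ordinal of I-Sigma_3 (induction for Sigma_3 formulas): omega^(omega^(omega^omega))
Proof-theoretic ordinal of I-Sigma_2 (induction for Sigma_2 formulas): omega^(omega^omega)
Comparing: omega^(omega^omega) < omega^(omega^(omega^omega)).
The larger ordinal is omega^(omega^(omega^omega)) (from I-Sigma_3 (induction for Sigma_3 formulas)).

omega^(omega^(omega^omega))


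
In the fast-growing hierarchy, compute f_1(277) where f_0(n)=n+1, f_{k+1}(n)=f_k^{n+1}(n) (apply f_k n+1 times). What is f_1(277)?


f_1(277) = f_0^278(277)
f_0 adds 1 each time, applied 278 times.
f_1(277) = 277 + 278 = 555

555


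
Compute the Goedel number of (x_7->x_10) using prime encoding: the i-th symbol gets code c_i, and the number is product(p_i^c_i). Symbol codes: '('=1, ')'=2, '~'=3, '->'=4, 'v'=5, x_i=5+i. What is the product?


Formula: (x_7->x_10)
Symbol codes: [1, 12, 4, 15, 2]
Primes: [2, 3, 5, 7, 11]
p_1^1 = 2^1 = 2
p_2^12 = 3^12 = 531441
p_3^4 = 5^4 = 625
p_4^15 = 7^15 = 4747561509943
p_5^2 = 11^2 = 121
Product = 381611136506349701778750

381611136506349701778750


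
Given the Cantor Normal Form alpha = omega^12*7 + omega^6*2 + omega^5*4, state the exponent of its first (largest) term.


CNF: omega^12*7 + omega^6*2 + omega^5*4
The leading term is omega^12*7, which has exponent 12.

12


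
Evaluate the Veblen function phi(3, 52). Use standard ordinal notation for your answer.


phi(3, 52):
phi(3, beta) = eta_beta (the beta-th eta number, fixed point of zeta).
phi(3, 52) = eta_52

eta_52


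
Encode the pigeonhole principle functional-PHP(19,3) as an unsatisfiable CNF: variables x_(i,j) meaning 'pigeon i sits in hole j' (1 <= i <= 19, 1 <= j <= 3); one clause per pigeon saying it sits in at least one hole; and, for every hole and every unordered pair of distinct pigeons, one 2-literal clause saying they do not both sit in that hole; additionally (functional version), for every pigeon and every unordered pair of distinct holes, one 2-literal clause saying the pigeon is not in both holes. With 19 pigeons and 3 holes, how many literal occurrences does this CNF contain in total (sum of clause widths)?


functional-PHP(19,3): 19 pigeons, 3 holes, 19*3 = 57 variables.
- pigeon clauses: one per pigeon -> 19 clauses of width 3 -> 57 literals
- hole clauses: 3 holes * C(19,2) = 3 * 171 -> 513 clauses of width 2 -> 1026 literals
- functional clauses: 19 pigeons * C(3,2) = 19 * 3 -> 57 clauses of width 2 -> 114 literals
Total literal occurrences = 57 + 1026 + 114 = 1197

1197


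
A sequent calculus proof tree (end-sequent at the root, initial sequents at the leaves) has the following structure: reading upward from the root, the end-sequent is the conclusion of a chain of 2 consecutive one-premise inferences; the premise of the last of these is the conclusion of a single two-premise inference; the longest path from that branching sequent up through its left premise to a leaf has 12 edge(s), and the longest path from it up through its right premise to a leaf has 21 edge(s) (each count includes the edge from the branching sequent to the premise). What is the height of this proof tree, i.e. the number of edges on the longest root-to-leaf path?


Longest path through the left premise: 12 edges (measured from the branching sequent)
Longest path through the right premise: 21 edges
Height of the subtree rooted at the branching sequent: max(12, 21) = 21
The branching sequent sits 2 edges above the root (the chain of one-premise inferences), so height = 21 + 2 = 23

23


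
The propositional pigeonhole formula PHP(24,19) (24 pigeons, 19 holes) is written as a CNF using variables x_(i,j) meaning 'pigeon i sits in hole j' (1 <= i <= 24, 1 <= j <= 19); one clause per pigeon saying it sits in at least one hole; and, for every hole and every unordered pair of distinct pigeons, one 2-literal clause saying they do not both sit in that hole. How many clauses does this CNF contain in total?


PHP(24,19): 24 pigeons, 19 holes, 24*19 = 456 variables.
- pigeon clauses: one per pigeon -> 24 clauses
- hole clauses: 19 holes * C(24,2) = 19 * 276 -> 5244 clauses
Total clauses = 24 + 5244 = 5268

5268


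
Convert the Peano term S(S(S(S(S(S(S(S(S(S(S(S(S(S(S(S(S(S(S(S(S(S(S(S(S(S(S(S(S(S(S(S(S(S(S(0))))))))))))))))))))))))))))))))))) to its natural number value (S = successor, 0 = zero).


Counting successors applied to 0:
35 applications of S to 0 = 35

35


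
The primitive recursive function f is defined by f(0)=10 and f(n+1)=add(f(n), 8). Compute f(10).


f(0) = 10
f(1) = add(f(0), 8) = add(10, 8) = 18
f(2) = add(f(1), 8) = add(18, 8) = 26
f(3) = add(f(2), 8) = add(26, 8) = 34
f(4) = add(f(3), 8) = add(34, 8) = 42
f(5) = add(f(4), 8) = add(42, 8) = 50
f(6) = add(f(5), 8) = add(50, 8) = 58
f(7) = add(f(6), 8) = add(58, 8) = 66
f(8) = add(f(7), 8) = add(66, 8) = 74
f(9) = add(f(8), 8) = add(74, 8) = 82
f(10) = add(f(9), 8) = add(82, 8) = 90


90


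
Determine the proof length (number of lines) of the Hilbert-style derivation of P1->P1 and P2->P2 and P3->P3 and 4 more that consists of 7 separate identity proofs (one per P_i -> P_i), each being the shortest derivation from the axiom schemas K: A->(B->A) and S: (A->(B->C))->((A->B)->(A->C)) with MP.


The shortest proof of A->A from K and S in the Hilbert calculus has exactly 5 lines:
(1) K instance A->((A->A)->A), (2) S instance, (3) MP on 1,2, (4) K instance A->(A->A), (5) MP on 3,4.
For 7 independent identities: 7 * 5 = 35 lines total.

35


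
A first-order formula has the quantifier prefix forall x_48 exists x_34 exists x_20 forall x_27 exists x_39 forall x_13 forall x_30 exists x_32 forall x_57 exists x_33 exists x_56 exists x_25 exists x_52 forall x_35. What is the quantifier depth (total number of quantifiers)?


Quantifier prefix has 14 quantifier symbols.
Quantifier depth = 14

14


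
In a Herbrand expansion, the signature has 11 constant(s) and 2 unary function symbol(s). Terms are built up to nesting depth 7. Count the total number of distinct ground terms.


Herbrand terms by depth:
Depth 0: 11 constants
Depth 1: 22 new terms (running total: 33)
Depth 2: 44 new terms (running total: 77)
Depth 3: 88 new terms (running total: 165)
Depth 4: 176 new terms (running total: 341)
Depth 5: 352 new terms (running total: 693)
Depth 6: 704 new terms (running total: 1397)
Depth 7: 1408 new terms (running total: 2805)
Total distinct ground terms = 2805

2805


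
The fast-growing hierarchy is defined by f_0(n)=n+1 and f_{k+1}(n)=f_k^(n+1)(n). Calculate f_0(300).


f_0(300) = 300 + 1 = 301

301


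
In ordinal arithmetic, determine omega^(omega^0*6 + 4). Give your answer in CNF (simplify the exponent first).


omega^(omega^0*6 + 4):
omega^0 = 1, so the exponent is 6 + 4 = 10 (finite ordinal addition).
Result = omega^10, already a single CNF term.

omega^10


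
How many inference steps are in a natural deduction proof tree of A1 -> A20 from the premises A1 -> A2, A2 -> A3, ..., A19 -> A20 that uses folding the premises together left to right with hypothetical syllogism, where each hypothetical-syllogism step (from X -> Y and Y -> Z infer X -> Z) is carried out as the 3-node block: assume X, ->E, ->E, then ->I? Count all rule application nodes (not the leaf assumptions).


There are 19 premises in the chain. The first HS step combines premises 1 and 2; each further premise needs one more HS step.
So 19 premises require 19 - 1 = 18 hypothetical-syllogism steps.
Each HS step uses 3 inference nodes (->E, ->E, ->I).
18 * 3 = 54 total inference nodes.

54


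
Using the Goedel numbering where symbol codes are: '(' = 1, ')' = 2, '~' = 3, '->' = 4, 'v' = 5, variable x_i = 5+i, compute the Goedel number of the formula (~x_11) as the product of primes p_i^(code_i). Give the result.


Formula: (~x_11)
Symbol codes: [1, 3, 16, 2]
Primes: [2, 3, 5, 7]
p_1^1 = 2^1 = 2
p_2^3 = 3^3 = 27
p_3^16 = 5^16 = 152587890625
p_4^2 = 7^2 = 49
Product = 403747558593750

403747558593750


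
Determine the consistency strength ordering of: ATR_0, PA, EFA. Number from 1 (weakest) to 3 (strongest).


Ordering by consistency strength:
1. EFA
2. PA
3. ATR_0


ATR_0=3, PA=2, EFA=1


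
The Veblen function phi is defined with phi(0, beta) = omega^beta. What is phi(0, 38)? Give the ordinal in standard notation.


phi(0, 38):
phi(0, beta) = omega^beta by definition.
phi(0, 38) = omega^38

omega^38


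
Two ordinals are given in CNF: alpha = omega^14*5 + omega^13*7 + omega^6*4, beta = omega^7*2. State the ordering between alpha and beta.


Compare term by term from highest exponent:
alpha = omega^14*5 + omega^13*7 + omega^6*4
beta = omega^7*2
Term 1: alpha has omega^14*5, beta has omega^7*2
Term 2: alpha has omega^13*7, beta has omega^0*0
Term 3: alpha has omega^6*4, beta has omega^0*0
Result: alpha > beta

alpha > beta


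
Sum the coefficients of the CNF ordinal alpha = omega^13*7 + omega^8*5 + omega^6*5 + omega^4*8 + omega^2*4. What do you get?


CNF: omega^13*7 + omega^8*5 + omega^6*5 + omega^4*8 + omega^2*4
Coefficients: 7 + 5 + 5 + 8 + 4 = 29

29


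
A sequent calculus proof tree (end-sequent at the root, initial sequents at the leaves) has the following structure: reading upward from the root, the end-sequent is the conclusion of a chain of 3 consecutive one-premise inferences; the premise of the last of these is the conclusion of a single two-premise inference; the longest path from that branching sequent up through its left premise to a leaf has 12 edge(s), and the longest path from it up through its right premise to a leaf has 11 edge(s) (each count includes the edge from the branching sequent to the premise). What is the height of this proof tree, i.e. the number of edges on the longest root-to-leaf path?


Longest path through the left premise: 12 edges (measured from the branching sequent)
Longest path through the right premise: 11 edges
Height of the subtree rooted at the branching sequent: max(12, 11) = 12
The branching sequent sits 3 edges above the root (the chain of one-premise inferences), so height = 12 + 3 = 15

15


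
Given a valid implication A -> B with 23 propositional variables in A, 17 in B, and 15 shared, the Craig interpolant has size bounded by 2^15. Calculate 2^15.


Shared atoms = 15
Craig interpolant size bound = 2^15
= 32768

32768


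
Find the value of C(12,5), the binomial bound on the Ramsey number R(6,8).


R(6,8) <= C(6+8-2, 6-1) = C(12, 5)
C(12, 5) = 12! / (5! * 7!)
= 792

792


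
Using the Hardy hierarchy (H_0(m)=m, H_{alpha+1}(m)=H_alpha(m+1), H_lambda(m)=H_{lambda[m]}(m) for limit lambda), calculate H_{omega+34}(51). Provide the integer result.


H_{omega+34}(51):
Unwind the 34 successor steps: H_{omega+34}(51) = H_omega(51+34) = H_omega(85).
H_omega(m) = H_m(m) = m + m = 2m.
Result = 2 * 85 = 170

170


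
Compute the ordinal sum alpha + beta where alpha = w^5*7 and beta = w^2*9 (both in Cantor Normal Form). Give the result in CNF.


Ordinal addition w^5*7 + w^2*9:
Leading exponent of alpha (5) > leading exponent of beta (2).
Since alpha's term has higher exponent than beta's leading term,
the sum is simply alpha followed by beta.
Result = w^5*7 + w^2*9

w^5*7 + w^2*9


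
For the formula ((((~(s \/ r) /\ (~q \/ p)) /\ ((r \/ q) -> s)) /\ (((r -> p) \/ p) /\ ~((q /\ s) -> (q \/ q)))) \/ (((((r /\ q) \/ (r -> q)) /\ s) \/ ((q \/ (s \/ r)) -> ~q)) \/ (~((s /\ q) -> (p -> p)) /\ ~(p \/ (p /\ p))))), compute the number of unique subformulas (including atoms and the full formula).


Formula: ((((~(s \/ r) /\ (~q \/ p)) /\ ((r \/ q) -> s)) /\ (((r -> p) \/ p) /\ ~((q /\ s) -> (q \/ q)))) \/ (((((r /\ q) \/ (r -> q)) /\ s) \/ ((q \/ (s \/ r)) -> ~q)) \/ (~((s /\ q) -> (p -> p)) /\ ~(p \/ (p /\ p)))))
Subformulas found:
  1. r
  2. p
  3. q
  4. s
  5. ~q
  6. (r -> q)
  7. (r -> p)
  8. (p -> p)
  9. (s \/ r)
  10. (s /\ q)
  11. (r /\ q)
  12. (r \/ q)
  13. (q /\ s)
  14. (p /\ p)
  15. (q \/ q)
  16. ~(s \/ r)
  17. (~q \/ p)
  18. ((r -> p) \/ p)
  19. (p \/ (p /\ p))
  20. ((r \/ q) -> s)
  21. (q \/ (s \/ r))
  22. ~(p \/ (p /\ p))
  23. ((s /\ q) -> (p -> p))
  24. ((q /\ s) -> (q \/ q))
  25. ((r /\ q) \/ (r -> q))
  26. ((q \/ (s \/ r)) -> ~q)
  27. ~((q /\ s) -> (q \/ q))
  28. ~((s /\ q) -> (p -> p))
  29. (~(s \/ r) /\ (~q \/ p))
  30. (((r /\ q) \/ (r -> q)) /\ s)
  31. (((r -> p) \/ p) /\ ~((q /\ s) -> (q \/ q)))
  32. ((~(s \/ r) /\ (~q \/ p)) /\ ((r \/ q) -> s))
  33. (~((s /\ q) -> (p -> p)) /\ ~(p \/ (p /\ p)))
  34. ((((r /\ q) \/ (r -> q)) /\ s) \/ ((q \/ (s \/ r)) -> ~q))
  35. (((~(s \/ r) /\ (~q \/ p)) /\ ((r \/ q) -> s)) /\ (((r -> p) \/ p) /\ ~((q /\ s) -> (q \/ q))))
  36. (((((r /\ q) \/ (r -> q)) /\ s) \/ ((q \/ (s \/ r)) -> ~q)) \/ (~((s /\ q) -> (p -> p)) /\ ~(p \/ (p /\ p))))
  37. ((((~(s \/ r) /\ (~q \/ p)) /\ ((r \/ q) -> s)) /\ (((r -> p) \/ p) /\ ~((q /\ s) -> (q \/ q)))) \/ (((((r /\ q) \/ (r -> q)) /\ s) \/ ((q \/ (s \/ r)) -> ~q)) \/ (~((s /\ q) -> (p -> p)) /\ ~(p \/ (p /\ p)))))
Total distinct subformulas = 37

37


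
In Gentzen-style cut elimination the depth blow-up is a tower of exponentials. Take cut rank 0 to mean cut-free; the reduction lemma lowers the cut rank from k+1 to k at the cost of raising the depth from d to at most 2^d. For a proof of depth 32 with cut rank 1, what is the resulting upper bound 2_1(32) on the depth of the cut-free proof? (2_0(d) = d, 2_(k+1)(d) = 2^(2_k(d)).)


Each rank reduction sends depth d to at most 2^d; cut rank r needs r reductions.
2_0(32) = 32
2_1(32) = 2^32 = 4294967296
Cut-free depth bound = 4294967296

4294967296


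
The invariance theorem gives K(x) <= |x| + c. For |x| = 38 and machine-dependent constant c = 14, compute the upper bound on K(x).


K(x) <= |x| + c = 38 + 14 = 52

52


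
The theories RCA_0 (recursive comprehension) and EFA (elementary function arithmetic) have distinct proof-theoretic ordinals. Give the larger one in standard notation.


Proof-theoretic ordinal of RCA_0 (recursive comprehension): omega^omega
Proof-theoretic ordinal of EFA (elementary function arithmetic): omega^3
Comparing: omega^3 < omega^omega.
The larger ordinal is omega^omega (from RCA_0 (recursive comprehension)).

omega^omega


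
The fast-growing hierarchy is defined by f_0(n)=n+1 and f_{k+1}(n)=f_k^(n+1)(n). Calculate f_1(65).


f_1(65) = f_0^66(65)
f_0 adds 1 each time, applied 66 times.
f_1(65) = 65 + 66 = 131

131


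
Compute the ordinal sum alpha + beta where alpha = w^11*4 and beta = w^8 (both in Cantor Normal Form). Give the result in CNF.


Ordinal addition w^11*4 + w^8:
Leading exponent of alpha (11) > leading exponent of beta (8).
Since alpha's term has higher exponent than beta's leading term,
the sum is simply alpha followed by beta.
Result = w^11*4 + w^8

w^11*4 + w^8


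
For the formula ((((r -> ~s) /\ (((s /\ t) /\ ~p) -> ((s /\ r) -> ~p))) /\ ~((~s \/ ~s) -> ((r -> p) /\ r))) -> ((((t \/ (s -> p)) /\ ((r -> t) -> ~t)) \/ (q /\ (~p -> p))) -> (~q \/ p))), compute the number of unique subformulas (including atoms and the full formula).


Formula: ((((r -> ~s) /\ (((s /\ t) /\ ~p) -> ((s /\ r) -> ~p))) /\ ~((~s \/ ~s) -> ((r -> p) /\ r))) -> ((((t \/ (s -> p)) /\ ((r -> t) -> ~t)) \/ (q /\ (~p -> p))) -> (~q \/ p)))
Subformulas found:
  1. r
  2. p
  3. q
  4. s
  5. t
  6. ~t
  7. ~p
  8. ~s
  9. ~q
  10. (r -> p)
  11. (s /\ t)
  12. (s /\ r)
  13. (s -> p)
  14. (r -> t)
  15. (r -> ~s)
  16. (~q \/ p)
  17. (~p -> p)
  18. (~s \/ ~s)
  19. ((r -> p) /\ r)
  20. (t \/ (s -> p))
  21. ((r -> t) -> ~t)
  22. ((s /\ t) /\ ~p)
  23. (q /\ (~p -> p))
  24. ((s /\ r) -> ~p)
  25. ((~s \/ ~s) -> ((r -> p) /\ r))
  26. ~((~s \/ ~s) -> ((r -> p) /\ r))
  27. ((t \/ (s -> p)) /\ ((r -> t) -> ~t))
  28. (((s /\ t) /\ ~p) -> ((s /\ r) -> ~p))
  29. ((r -> ~s) /\ (((s /\ t) /\ ~p) -> ((s /\ r) -> ~p)))
  30. (((t \/ (s -> p)) /\ ((r -> t) -> ~t)) \/ (q /\ (~p -> p)))
  31. ((((t \/ (s -> p)) /\ ((r -> t) -> ~t)) \/ (q /\ (~p -> p))) -> (~q \/ p))
  32. (((r -> ~s) /\ (((s /\ t) /\ ~p) -> ((s /\ r) -> ~p))) /\ ~((~s \/ ~s) -> ((r -> p) /\ r)))
  33. ((((r -> ~s) /\ (((s /\ t) /\ ~p) -> ((s /\ r) -> ~p))) /\ ~((~s \/ ~s) -> ((r -> p) /\ r))) -> ((((t \/ (s -> p)) /\ ((r -> t) -> ~t)) \/ (q /\ (~p -> p))) -> (~q \/ p)))
Total distinct subformulas = 33

33


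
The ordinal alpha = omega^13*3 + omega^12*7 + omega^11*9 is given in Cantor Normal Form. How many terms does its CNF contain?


CNF: omega^13*3 + omega^12*7 + omega^11*9
Count the summands separated by '+':
  term 1: omega^13*3
  term 2: omega^12*7
  term 3: omega^11*9
Total terms = 3

3


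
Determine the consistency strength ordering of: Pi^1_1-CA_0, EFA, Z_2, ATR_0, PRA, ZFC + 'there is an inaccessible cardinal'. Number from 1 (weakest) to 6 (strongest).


Ordering by consistency strength:
1. EFA
2. PRA
3. ATR_0
4. Pi^1_1-CA_0
5. Z_2
6. ZFC + 'there is an inaccessible cardinal'


Pi^1_1-CA_0=4, EFA=1, Z_2=5, ATR_0=3, PRA=2, ZFC + 'there is an inaccessible cardinal'=6


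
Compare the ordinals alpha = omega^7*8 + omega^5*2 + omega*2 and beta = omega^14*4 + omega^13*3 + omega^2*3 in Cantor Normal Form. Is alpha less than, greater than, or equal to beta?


Compare term by term from highest exponent:
alpha = omega^7*8 + omega^5*2 + omega*2
beta = omega^14*4 + omega^13*3 + omega^2*3
Term 1: alpha has omega^7*8, beta has omega^14*4
Term 2: alpha has omega^5*2, beta has omega^13*3
Term 3: alpha has omega^1*2, beta has omega^2*3
Result: alpha < beta

alpha < beta


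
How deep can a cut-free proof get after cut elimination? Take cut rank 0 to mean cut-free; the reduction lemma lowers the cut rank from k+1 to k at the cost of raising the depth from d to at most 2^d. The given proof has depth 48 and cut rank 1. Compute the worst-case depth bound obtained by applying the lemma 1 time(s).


Each rank reduction sends depth d to at most 2^d; cut rank r needs r reductions.
2_0(48) = 48
2_1(48) = 2^48 = 281474976710656
Cut-free depth bound = 281474976710656

281474976710656


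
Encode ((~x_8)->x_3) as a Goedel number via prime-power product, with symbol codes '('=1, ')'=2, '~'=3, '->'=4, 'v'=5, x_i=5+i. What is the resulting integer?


Formula: ((~x_8)->x_3)
Symbol codes: [1, 1, 3, 13, 2, 4, 8, 2]
Primes: [2, 3, 5, 7, 11, 13, 17, 19]
p_1^1 = 2^1 = 2
p_2^1 = 3^1 = 3
p_3^3 = 5^3 = 125
p_4^13 = 7^13 = 96889010407
p_5^2 = 11^2 = 121
p_6^4 = 13^4 = 28561
p_7^8 = 17^8 = 6975757441
p_8^2 = 19^2 = 361
Product = 632401856297978889250362209225250

632401856297978889250362209225250


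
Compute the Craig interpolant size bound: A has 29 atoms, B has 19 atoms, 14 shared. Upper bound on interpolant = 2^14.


Shared atoms = 14
Craig interpolant size bound = 2^14
= 16384

16384


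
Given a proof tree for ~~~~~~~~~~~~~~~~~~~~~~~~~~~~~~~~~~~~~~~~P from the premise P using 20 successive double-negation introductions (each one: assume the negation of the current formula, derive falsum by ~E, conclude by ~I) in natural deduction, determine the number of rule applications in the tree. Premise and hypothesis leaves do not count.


Each double-negation introduction (from C infer ~~C) uses 2 inference nodes: one ~E (C and ~C give falsum) and one ~I (discharge ~C).
20 double negations = 20 * 2 = 40 inference nodes.

40


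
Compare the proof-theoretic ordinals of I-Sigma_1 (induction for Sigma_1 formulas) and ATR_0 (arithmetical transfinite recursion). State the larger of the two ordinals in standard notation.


Proof-theoretic ordinal of I-Sigma_1 (induction for Sigma_1 formulas): omega^omega
Proof-theoretic ordinal of ATR_0 (arithmetical transfinite recursion): Gamma_0
Comparing: omega^omega < Gamma_0.
The larger ordinal is Gamma_0 (from ATR_0 (arithmetical transfinite recursion)).

Gamma_0


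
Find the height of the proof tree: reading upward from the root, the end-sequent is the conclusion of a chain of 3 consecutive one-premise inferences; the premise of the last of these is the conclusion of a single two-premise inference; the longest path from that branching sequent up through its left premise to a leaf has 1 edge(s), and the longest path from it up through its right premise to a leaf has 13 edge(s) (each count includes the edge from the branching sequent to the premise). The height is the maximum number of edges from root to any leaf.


Longest path through the left premise: 1 edges (measured from the branching sequent)
Longest path through the right premise: 13 edges
Height of the subtree rooted at the branching sequent: max(1, 13) = 13
The branching sequent sits 3 edges above the root (the chain of one-premise inferences), so height = 13 + 3 = 16

16


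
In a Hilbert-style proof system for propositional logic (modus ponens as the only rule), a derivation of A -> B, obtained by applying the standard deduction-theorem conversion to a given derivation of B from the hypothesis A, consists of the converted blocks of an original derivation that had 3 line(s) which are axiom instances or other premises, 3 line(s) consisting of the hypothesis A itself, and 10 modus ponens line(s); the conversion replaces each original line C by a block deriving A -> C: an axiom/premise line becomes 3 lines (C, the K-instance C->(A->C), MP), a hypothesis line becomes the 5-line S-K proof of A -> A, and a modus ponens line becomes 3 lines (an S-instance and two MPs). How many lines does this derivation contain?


Deduction-theorem conversion, block by block:
- 3 axiom/premise lines -> 3 lines each = 9
- 3 hypothesis lines -> 5 lines each (identity proof A->A) = 15
- 10 MP lines -> 3 lines each (S-instance, MP, MP) = 30
Total = 9 + 15 + 30 = 54 lines.

54


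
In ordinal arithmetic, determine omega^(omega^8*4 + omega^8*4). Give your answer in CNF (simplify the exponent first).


omega^(omega^8*4 + omega^8*4):
Both terms of the exponent have the same exponent 8, so they merge: omega^8*4 + omega^8*4 = omega^8*(4+4) = omega^8*8.
omega raised to a CNF ordinal is a single CNF term: Result = omega^(omega^8*8)

omega^(omega^8*8)


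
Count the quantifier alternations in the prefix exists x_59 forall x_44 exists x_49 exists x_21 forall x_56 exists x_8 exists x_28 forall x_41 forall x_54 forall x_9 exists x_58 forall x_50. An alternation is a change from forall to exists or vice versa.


Walk the prefix and count type changes:
  position 1: exists -> forall <-- alternation
  position 2: forall -> exists <-- alternation
  position 3: exists -> exists
  position 4: exists -> forall <-- alternation
  position 5: forall -> exists <-- alternation
  position 6: exists -> exists
  position 7: exists -> forall <-- alternation
  position 8: forall -> forall
  position 9: forall -> forall
  position 10: forall -> exists <-- alternation
  position 11: exists -> forall <-- alternation
Total alternations = 7

7


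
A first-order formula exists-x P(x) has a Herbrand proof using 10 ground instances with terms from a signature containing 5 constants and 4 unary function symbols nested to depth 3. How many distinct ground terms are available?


Herbrand terms by depth:
Depth 0: 5 constants
Depth 1: 20 new terms (running total: 25)
Depth 2: 80 new terms (running total: 105)
Depth 3: 320 new terms (running total: 425)
Total distinct ground terms = 425

425


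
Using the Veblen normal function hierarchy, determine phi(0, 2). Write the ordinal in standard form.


phi(0, 2):
phi(0, beta) = omega^beta by definition.
phi(0, 2) = omega^2

omega^2


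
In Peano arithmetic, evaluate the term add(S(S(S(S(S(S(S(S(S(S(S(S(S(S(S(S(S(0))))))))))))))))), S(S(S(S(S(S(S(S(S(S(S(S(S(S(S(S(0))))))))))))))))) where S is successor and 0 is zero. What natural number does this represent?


add(S^17(0), S^16(0)):
S^17(0) = 17
S^16(0) = 16
17 + 16 = 33

33


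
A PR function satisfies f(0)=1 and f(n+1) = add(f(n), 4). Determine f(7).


f(0) = 1
f(1) = add(f(0), 4) = add(1, 4) = 5
f(2) = add(f(1), 4) = add(5, 4) = 9
f(3) = add(f(2), 4) = add(9, 4) = 13
f(4) = add(f(3), 4) = add(13, 4) = 17
f(5) = add(f(4), 4) = add(17, 4) = 21
f(6) = add(f(5), 4) = add(21, 4) = 25
f(7) = add(f(6), 4) = add(25, 4) = 29


29


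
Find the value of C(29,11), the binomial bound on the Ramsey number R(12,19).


R(12,19) <= C(12+19-2, 12-1) = C(29, 11)
C(29, 11) = 29! / (11! * 18!)
= 34597290

34597290


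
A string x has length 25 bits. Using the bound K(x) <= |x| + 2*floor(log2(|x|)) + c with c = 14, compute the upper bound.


floor(log2(25)) = 4
2 * 4 = 8
K(x) <= 25 + 8 + 14 = 47

47


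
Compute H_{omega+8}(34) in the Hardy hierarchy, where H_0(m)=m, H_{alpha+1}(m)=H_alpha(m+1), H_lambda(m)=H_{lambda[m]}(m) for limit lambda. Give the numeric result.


H_{omega+8}(34):
Unwind the 8 successor steps: H_{omega+8}(34) = H_omega(34+8) = H_omega(42).
H_omega(m) = H_m(m) = m + m = 2m.
Result = 2 * 42 = 84

84


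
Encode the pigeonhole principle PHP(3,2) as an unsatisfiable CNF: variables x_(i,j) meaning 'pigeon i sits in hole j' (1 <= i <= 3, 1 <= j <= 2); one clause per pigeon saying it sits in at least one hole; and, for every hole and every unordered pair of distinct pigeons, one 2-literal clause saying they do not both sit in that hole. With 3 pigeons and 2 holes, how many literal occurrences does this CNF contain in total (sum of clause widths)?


PHP(3,2): 3 pigeons, 2 holes, 3*2 = 6 variables.
- pigeon clauses: one per pigeon -> 3 clauses of width 2 -> 6 literals
- hole clauses: 2 holes * C(3,2) = 2 * 3 -> 6 clauses of width 2 -> 12 literals
Total literal occurrences = 6 + 12 = 18

18


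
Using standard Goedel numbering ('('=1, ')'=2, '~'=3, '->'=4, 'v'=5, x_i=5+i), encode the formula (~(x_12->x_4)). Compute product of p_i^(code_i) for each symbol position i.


Formula: (~(x_12->x_4))
Symbol codes: [1, 3, 1, 17, 4, 9, 2, 2]
Primes: [2, 3, 5, 7, 11, 13, 17, 19]
p_1^1 = 2^1 = 2
p_2^3 = 3^3 = 27
p_3^1 = 5^1 = 5
p_4^17 = 7^17 = 232630513987207
p_5^4 = 11^4 = 14641
p_6^9 = 13^9 = 10604499373
p_7^2 = 17^2 = 289
p_8^2 = 19^2 = 361
Product = 1017410933587684908089420128071876330

1017410933587684908089420128071876330


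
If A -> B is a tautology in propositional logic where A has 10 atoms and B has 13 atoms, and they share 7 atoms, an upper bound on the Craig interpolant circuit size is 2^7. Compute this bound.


Shared atoms = 7
Craig interpolant size bound = 2^7
= 128

128


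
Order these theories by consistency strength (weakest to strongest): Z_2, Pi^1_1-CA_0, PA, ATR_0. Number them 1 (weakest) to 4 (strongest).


Ordering by consistency strength:
1. PA
2. ATR_0
3. Pi^1_1-CA_0
4. Z_2


Z_2=4, Pi^1_1-CA_0=3, PA=1, ATR_0=2


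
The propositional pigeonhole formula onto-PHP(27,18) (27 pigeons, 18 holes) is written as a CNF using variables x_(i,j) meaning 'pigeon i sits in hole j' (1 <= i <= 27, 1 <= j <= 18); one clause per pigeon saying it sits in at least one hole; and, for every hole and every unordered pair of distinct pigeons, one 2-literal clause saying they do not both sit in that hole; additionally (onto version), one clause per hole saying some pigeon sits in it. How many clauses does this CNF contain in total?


onto-PHP(27,18): 27 pigeons, 18 holes, 27*18 = 486 variables.
- pigeon clauses: one per pigeon -> 27 clauses
- hole clauses: 18 holes * C(27,2) = 18 * 351 -> 6318 clauses
- onto clauses: one per hole -> 18 clauses
Total clauses = 27 + 6318 + 18 = 6363

6363


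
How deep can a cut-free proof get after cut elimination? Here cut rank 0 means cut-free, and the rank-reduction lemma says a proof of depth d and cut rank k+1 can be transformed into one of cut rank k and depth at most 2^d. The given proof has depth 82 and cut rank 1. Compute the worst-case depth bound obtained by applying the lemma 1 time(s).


Each rank reduction sends depth d to at most 2^d; cut rank r needs r reductions.
2_0(82) = 82
2_1(82) = 2^82 = 4835703278458516698824704
Cut-free depth bound = 4835703278458516698824704

4835703278458516698824704


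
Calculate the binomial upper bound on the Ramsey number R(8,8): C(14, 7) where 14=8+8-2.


R(8,8) <= C(8+8-2, 8-1) = C(14, 7)
C(14, 7) = 14! / (7! * 7!)
= 3432

3432


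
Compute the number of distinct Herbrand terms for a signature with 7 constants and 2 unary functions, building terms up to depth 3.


Herbrand terms by depth:
Depth 0: 7 constants
Depth 1: 14 new terms (running total: 21)
Depth 2: 28 new terms (running total: 49)
Depth 3: 56 new terms (running total: 105)
Total distinct ground terms = 105

105


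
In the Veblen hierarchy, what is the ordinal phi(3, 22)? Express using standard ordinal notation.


phi(3, 22):
phi(3, beta) = eta_beta (the beta-th eta number, fixed point of zeta).
phi(3, 22) = eta_22

eta_22


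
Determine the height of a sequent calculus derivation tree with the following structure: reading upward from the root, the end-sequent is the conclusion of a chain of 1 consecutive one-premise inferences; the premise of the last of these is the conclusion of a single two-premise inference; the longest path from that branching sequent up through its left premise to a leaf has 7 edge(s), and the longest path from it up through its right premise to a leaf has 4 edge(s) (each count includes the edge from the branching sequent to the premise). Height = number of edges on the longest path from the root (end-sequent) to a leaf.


Longest path through the left premise: 7 edges (measured from the branching sequent)
Longest path through the right premise: 4 edges
Height of the subtree rooted at the branching sequent: max(7, 4) = 7
The branching sequent sits 1 edges above the root (the chain of one-premise inferences), so height = 7 + 1 = 8

8


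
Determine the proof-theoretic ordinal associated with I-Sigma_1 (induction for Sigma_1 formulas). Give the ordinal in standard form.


The proof-theoretic ordinal of I-Sigma_1 (induction for Sigma_1 formulas) is a standard result in ordinal analysis.
This ordinal is the supremum of order types of primitive recursive well-orderings
that the theory can prove to be well-ordered.
For I-Sigma_1 (induction for Sigma_1 formulas), the proof-theoretic ordinal is omega^omega.

omega^omega


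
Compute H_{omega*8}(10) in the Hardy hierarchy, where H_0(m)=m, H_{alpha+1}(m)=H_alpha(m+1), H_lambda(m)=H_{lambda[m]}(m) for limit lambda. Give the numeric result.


H_{omega*8}(10):
For the Hardy hierarchy, H_{omega*k}(n) = 2^k * n.
2^8 = 256.
256 * 10 = 2560

2560


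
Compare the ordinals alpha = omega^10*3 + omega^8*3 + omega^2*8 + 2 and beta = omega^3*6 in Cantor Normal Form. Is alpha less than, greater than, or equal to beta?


Compare term by term from highest exponent:
alpha = omega^10*3 + omega^8*3 + omega^2*8 + 2
beta = omega^3*6
Term 1: alpha has omega^10*3, beta has omega^3*6
Term 2: alpha has omega^8*3, beta has omega^0*0
Term 3: alpha has omega^2*8, beta has omega^0*0
Term 4: alpha has omega^0*2, beta has omega^0*0
Result: alpha > beta

alpha > beta


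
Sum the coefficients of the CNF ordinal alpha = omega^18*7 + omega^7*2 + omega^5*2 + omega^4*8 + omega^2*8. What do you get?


CNF: omega^18*7 + omega^7*2 + omega^5*2 + omega^4*8 + omega^2*8
Coefficients: 7 + 2 + 2 + 8 + 8 = 27

27


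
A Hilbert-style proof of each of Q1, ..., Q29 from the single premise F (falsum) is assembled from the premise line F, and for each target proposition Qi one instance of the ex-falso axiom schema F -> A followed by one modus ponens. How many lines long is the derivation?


Ex falso, line by line:
- 1 premise line (F)
- 29 targets, each needing 1 axiom instance (F -> Qi) + 1 MP = 2 lines: 2 * 29 = 58
Total = 1 + 58 = 59 lines.

59


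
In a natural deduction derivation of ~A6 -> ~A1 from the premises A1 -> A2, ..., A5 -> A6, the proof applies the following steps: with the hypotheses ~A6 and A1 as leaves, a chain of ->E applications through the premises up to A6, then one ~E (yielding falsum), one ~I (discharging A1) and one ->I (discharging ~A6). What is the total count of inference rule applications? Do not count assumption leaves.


From hypothesis A1, 5 ->E steps along the 5 premises yield A6.
~E with hypothesis ~A6 gives falsum (1 node); ~I discharging A1 gives ~A1 (1 node); ->I discharging ~A6 gives the goal (1 node).
Total = 5 + 3 = 8 inference nodes.

8


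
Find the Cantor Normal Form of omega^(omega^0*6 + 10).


omega^(omega^0*6 + 10):
omega^0 = 1, so the exponent is 6 + 10 = 16 (finite ordinal addition).
Result = omega^16, already a single CNF term.

omega^16


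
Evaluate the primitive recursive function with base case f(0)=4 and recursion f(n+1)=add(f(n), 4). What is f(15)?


f(0) = 4
f(1) = add(f(0), 4) = add(4, 4) = 8
f(2) = add(f(1), 4) = add(8, 4) = 12
f(3) = add(f(2), 4) = add(12, 4) = 16
f(4) = add(f(3), 4) = add(16, 4) = 20
f(5) = add(f(4), 4) = add(20, 4) = 24
f(6) = add(f(5), 4) = add(24, 4) = 28
f(7) = add(f(6), 4) = add(28, 4) = 32
f(8) = add(f(7), 4) = add(32, 4) = 36
f(9) = add(f(8), 4) = add(36, 4) = 40
f(10) = add(f(9), 4) = add(40, 4) = 44
f(11) = add(f(10), 4) = add(44, 4) = 48
f(12) = add(f(11), 4) = add(48, 4) = 52
f(13) = add(f(12), 4) = add(52, 4) = 56
f(14) = add(f(13), 4) = add(56, 4) = 60
f(15) = add(f(14), 4) = add(60, 4) = 64


64


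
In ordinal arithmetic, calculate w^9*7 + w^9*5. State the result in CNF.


Ordinal addition w^9*7 + w^9*5:
Both terms have the same exponent 9.
w^e*c + w^e*d = w^e*(c+d).
Result = w^9*(7+5) = w^9*12

w^9*12


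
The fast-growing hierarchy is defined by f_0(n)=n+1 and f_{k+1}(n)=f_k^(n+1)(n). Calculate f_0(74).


f_0(74) = 74 + 1 = 75

75


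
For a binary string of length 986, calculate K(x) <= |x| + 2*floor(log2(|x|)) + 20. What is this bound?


floor(log2(986)) = 9
2 * 9 = 18
K(x) <= 986 + 18 + 20 = 1024

1024


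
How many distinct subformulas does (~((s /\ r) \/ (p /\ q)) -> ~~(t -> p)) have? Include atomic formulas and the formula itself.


Formula: (~((s /\ r) \/ (p /\ q)) -> ~~(t -> p))
Subformulas found:
  1. q
  2. s
  3. r
  4. t
  5. p
  6. (s /\ r)
  7. (p /\ q)
  8. (t -> p)
  9. ~(t -> p)
  10. ~~(t -> p)
  11. ((s /\ r) \/ (p /\ q))
  12. ~((s /\ r) \/ (p /\ q))
  13. (~((s /\ r) \/ (p /\ q)) -> ~~(t -> p))
Total distinct subformulas = 13

13


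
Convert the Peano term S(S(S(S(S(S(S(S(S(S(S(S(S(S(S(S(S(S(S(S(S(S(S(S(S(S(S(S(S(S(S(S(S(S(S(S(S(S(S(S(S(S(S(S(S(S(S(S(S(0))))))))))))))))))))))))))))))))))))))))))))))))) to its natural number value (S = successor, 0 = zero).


Counting successors applied to 0:
49 applications of S to 0 = 49

49


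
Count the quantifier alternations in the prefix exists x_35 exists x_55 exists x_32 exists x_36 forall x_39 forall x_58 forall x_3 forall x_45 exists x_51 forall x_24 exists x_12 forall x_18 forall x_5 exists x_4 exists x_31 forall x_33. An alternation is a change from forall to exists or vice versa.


Walk the prefix and count type changes:
  position 1: exists -> exists
  position 2: exists -> exists
  position 3: exists -> exists
  position 4: exists -> forall <-- alternation
  position 5: forall -> forall
  position 6: forall -> forall
  position 7: forall -> forall
  position 8: forall -> exists <-- alternation
  position 9: exists -> forall <-- alternation
  position 10: forall -> exists <-- alternation
  position 11: exists -> forall <-- alternation
  position 12: forall -> forall
  position 13: forall -> exists <-- alternation
  position 14: exists -> exists
  position 15: exists -> forall <-- alternation
Total alternations = 7

7


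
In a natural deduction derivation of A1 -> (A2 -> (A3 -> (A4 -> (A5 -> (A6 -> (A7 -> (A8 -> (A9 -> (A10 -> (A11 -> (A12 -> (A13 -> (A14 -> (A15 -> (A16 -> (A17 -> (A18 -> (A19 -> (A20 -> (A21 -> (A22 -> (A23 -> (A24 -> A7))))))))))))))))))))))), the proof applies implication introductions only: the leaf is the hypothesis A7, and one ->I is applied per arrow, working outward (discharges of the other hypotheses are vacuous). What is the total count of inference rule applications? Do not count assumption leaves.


The formula has 24 arrows (->); its innermost consequent A7 is one of the antecedents,
so the proof starts from the hypothesis leaf A7 (not a rule application) and closes one arrow per ->I.
Building A1 -> (A2 -> (A3 -> (A4 -> (A5 -> (A6 -> (A7 -> (A8 -> (A9 -> (A10 -> (A11 -> (A12 -> (A13 -> (A14 -> (A15 -> (A16 -> (A17 -> (A18 -> (A19 -> (A20 -> (A21 -> (A22 -> (A23 -> (A24 -> A7))))))))))))))))))))))) therefore takes 24 nested implication introductions.
Total inference nodes = 24

24


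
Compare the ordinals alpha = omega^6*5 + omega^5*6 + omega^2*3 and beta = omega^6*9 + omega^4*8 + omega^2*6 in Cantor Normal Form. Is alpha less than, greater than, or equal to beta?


Compare term by term from highest exponent:
alpha = omega^6*5 + omega^5*6 + omega^2*3
beta = omega^6*9 + omega^4*8 + omega^2*6
Term 1: alpha has omega^6*5, beta has omega^6*9
Term 2: alpha has omega^5*6, beta has omega^4*8
Term 3: alpha has omega^2*3, beta has omega^2*6
Result: alpha < beta

alpha < beta


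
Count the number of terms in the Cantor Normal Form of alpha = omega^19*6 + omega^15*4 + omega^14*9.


CNF: omega^19*6 + omega^15*4 + omega^14*9
Count the summands separated by '+':
  term 1: omega^19*6
  term 2: omega^15*4
  term 3: omega^14*9
Total terms = 3

3


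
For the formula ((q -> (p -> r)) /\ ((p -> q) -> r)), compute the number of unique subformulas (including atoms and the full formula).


Formula: ((q -> (p -> r)) /\ ((p -> q) -> r))
Subformulas found:
  1. q
  2. r
  3. p
  4. (p -> q)
  5. (p -> r)
  6. ((p -> q) -> r)
  7. (q -> (p -> r))
  8. ((q -> (p -> r)) /\ ((p -> q) -> r))
Total distinct subformulas = 8

8


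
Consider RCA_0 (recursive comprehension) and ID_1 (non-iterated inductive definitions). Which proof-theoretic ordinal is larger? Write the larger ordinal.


Proof-theoretic ordinal of RCA_0 (recursive comprehension): omega^omega
Proof-theoretic ordinal of ID_1 (non-iterated inductive definitions): psi_0(epsilon_{Omega+1})
Comparing: omega^omega < psi_0(epsilon_{Omega+1}).
The larger ordinal is psi_0(epsilon_{Omega+1}) (from ID_1 (non-iterated inductive definitions)).

psi_0(epsilon_{Omega+1})


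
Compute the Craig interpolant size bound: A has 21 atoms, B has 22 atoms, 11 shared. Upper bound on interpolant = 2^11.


Shared atoms = 11
Craig interpolant size bound = 2^11
= 2048

2048


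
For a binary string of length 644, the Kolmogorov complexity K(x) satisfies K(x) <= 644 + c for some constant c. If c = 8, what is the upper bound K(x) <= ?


K(x) <= |x| + c = 644 + 8 = 652

652


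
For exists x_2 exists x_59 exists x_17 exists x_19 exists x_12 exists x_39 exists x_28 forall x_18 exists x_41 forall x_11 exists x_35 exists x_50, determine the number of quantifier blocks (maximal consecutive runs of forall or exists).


Alternations = 4.
Blocks = alternations + 1 = 5

5


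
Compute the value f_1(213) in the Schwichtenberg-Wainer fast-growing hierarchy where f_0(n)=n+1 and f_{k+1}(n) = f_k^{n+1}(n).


f_1(213) = f_0^214(213)
f_0 adds 1 each time, applied 214 times.
f_1(213) = 213 + 214 = 427

427


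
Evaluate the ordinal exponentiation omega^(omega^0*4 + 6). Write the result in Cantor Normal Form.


omega^(omega^0*4 + 6):
omega^0 = 1, so the exponent is 4 + 6 = 10 (finite ordinal addition).
Result = omega^10, already a single CNF term.

omega^10


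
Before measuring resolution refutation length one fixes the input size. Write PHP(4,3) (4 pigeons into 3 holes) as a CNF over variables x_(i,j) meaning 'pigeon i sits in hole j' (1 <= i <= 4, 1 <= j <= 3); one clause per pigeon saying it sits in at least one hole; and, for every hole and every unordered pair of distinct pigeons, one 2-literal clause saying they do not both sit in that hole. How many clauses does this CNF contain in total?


PHP(4,3): 4 pigeons, 3 holes, 4*3 = 12 variables.
- pigeon clauses: one per pigeon -> 4 clauses
- hole clauses: 3 holes * C(4,2) = 3 * 6 -> 18 clauses
Total clauses = 4 + 18 = 22

22
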